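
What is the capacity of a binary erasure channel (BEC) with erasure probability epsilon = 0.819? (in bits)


C = 1 - epsilon = 1 - 0.819 = 0.181

0.181 bits


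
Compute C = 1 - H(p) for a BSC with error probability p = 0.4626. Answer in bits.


H(p) = -p*log2(p) - (1-p)*log2(1-p) = -0.4626*log2(0.4626) - 0.5374*log2(0.5374) = 0.514487 + 0.481474 = 0.996. C = 1 - H(p) = 1 - 0.996 = 0.004

0.004 bits


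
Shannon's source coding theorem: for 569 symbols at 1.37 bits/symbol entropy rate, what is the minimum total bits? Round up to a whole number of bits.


Minimum bits >= n * H = 569 * 1.37 = 779.53, rounded up to a whole number of bits = 780

780 bits


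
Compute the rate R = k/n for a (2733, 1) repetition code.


Rate = k/n = 1/2733

1/2733


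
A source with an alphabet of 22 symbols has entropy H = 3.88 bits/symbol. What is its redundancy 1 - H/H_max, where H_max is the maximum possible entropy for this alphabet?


H_max = log2(K) = log2(22) = 4.4594 bits/symbol. Redundancy = 1 - H/H_max = 1 - 3.88/4.4594 = 1 - 0.8701 = 0.1299

0.1299


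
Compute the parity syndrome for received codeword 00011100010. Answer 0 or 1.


Syndrome = XOR of all bits = 0 XOR 0 XOR 0 XOR 1 XOR 1 XOR 1 XOR 0 XOR 0 XOR 0 XOR 1 XOR 0 = 0

0


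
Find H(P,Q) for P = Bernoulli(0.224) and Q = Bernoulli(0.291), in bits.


H(P,Q) = -p*log2(q) - (1-p)*log2(1-q). -0.224*log2(0.291) = 0.398924; -0.776*log2(0.709) = 0.385007. H(P,Q) = 0.398924 + 0.385007 = 0.7839

0.7839 bits


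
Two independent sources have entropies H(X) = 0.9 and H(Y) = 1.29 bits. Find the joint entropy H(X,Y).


For independent variables, H(X,Y) = H(X) + H(Y) = 0.9 + 1.29 = 2.19

2.19 bits


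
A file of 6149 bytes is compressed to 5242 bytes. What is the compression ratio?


Ratio = original / compressed = 6149 / 5242 = 1.173

1.173


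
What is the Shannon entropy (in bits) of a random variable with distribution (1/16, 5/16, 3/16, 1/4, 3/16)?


H = -sum(p_i * log2(p_i)). Terms: -(1/16)*log2(1/16) = 0.250000; -(5/16)*log2(5/16) = 0.524397; -(3/16)*log2(3/16) = 0.452820; -(1/4)*log2(1/4) = 0.500000; -(3/16)*log2(3/16) = 0.452820. H = 0.250000 + 0.524397 + 0.452820 + 0.500000 + 0.452820 = 2.18

2.18 bits


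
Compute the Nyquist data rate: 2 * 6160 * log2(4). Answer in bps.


Rate = 2 * B * log2(M) = 2 * 6160 * 2.0 = 24640.0

24640.0 bps


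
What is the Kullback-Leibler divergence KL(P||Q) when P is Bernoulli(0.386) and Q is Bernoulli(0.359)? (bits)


KL = p*log2(p/q) + (1-p)*log2((1-p)/(1-q)) = 0.386*log2(0.386/0.359) + 0.614*log2(0.614/0.641) = 0.0023

0.0023 bits


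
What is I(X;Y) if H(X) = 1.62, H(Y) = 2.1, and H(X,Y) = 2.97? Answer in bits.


I(X;Y) = H(X) + H(Y) - H(X,Y) = 1.62 + 2.1 - 2.97 = 0.75

0.75 bits


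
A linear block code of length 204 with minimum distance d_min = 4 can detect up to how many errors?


Detection capability = d_min - 1 = 4 - 1 = 3

3 errors


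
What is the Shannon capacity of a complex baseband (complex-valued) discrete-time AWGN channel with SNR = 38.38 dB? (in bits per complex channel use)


SNR_linear = 10^(38.38/10) = 6886.523; C = log2(1 + SNR_linear) = log2(1 + 6886.523) = 12.7498

12.7498 bits/channel use


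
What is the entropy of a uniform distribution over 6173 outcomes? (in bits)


H = log2(n) = log2(6173) = 12.5918

12.5918 bits


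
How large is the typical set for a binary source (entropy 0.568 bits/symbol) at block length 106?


log2|A_typical| = nH = 106 * 0.568 = 60.208, so |A_typical| ~ 2^60.208 = 1.332e+18

1.332e+18


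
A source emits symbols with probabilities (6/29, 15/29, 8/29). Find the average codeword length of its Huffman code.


Huffman construction (repeatedly merge the two least-probable nodes; each merge adds 1 bit to every symbol beneath it): 6/29 + 8/29 = 14/29; 14/29 + 15/29 = 1. Resulting codeword lengths (in the order the probabilities were given): (2, 1, 2). L_avg = sum(p_i * l_i) = 6/29*2 + 15/29*1 + 8/29*2 = 43/29 = 1.4828

1.4828 bits


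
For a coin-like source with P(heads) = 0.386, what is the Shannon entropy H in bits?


H = -p*log2(p) - (1-p)*log2(1-p). -0.386*log2(0.386) = 0.530104; -0.614*log2(0.614) = 0.432065. H = 0.530104 + 0.432065 = 0.9622

0.9622 bits


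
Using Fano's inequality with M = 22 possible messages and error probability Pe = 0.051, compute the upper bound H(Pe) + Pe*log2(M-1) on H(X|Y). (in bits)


H(Pe) = -Pe*log2(Pe) - (1-Pe)*log2(1-Pe) = -0.051*log2(0.051) - 0.949*log2(0.949) = 0.218961 + 0.071668 = 0.2906. Pe*log2(M-1) = 0.051*log2(21) = 0.224008. Bound = H(Pe) + Pe*log2(M-1) = 0.218961 + 0.071668 + 0.224008 = 0.5146

0.5146 bits


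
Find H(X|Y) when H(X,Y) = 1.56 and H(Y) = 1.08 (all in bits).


H(X|Y) = H(X,Y) - H(Y) = 1.56 - 1.08 = 0.48

0.48 bits


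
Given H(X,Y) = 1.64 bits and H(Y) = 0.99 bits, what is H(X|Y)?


H(X|Y) = H(X,Y) - H(Y) = 1.64 - 0.99 = 0.65

0.65 bits


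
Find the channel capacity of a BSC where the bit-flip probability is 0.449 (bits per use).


H(p) = -p*log2(p) - (1-p)*log2(1-p) = -0.449*log2(0.449) - 0.551*log2(0.551) = 0.518690 + 0.473792 = 0.9925. C = 1 - H(p) = 1 - 0.9925 = 0.0075

0.0075 bits


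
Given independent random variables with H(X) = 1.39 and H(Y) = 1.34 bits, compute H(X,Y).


For independent variables, H(X,Y) = H(X) + H(Y) = 1.39 + 1.34 = 2.73

2.73 bits


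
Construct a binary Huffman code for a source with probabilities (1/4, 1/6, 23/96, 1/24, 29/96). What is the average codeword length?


Huffman construction (repeatedly merge the two least-probable nodes; each merge adds 1 bit to every symbol beneath it): 1/24 + 1/6 = 5/24; 5/24 + 23/96 = 43/96; 1/4 + 29/96 = 53/96; 43/96 + 53/96 = 1. Resulting codeword lengths (in the order the probabilities were given): (2, 3, 2, 3, 2). L_avg = sum(p_i * l_i) = 1/4*2 + 1/6*3 + 23/96*2 + 1/24*3 + 29/96*2 = 53/24 = 2.2083

2.2083 bits


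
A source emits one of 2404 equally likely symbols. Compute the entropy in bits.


H = log2(n) = log2(2404) = 11.2312

11.2312 bits


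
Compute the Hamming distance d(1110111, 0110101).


Count differing positions: ^ . . . . ^ . = 2 differences

2


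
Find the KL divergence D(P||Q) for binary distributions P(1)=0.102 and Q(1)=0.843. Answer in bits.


KL = p*log2(p/q) + (1-p)*log2((1-p)/(1-q)) = 0.102*log2(0.102/0.843) + 0.898*log2(0.898/0.157) = 1.9485

1.9485 bits


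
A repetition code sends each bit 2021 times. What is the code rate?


Rate = k/n = 1/2021

1/2021


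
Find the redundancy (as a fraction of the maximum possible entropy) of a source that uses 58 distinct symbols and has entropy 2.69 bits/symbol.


H_max = log2(K) = log2(58) = 5.858 bits/symbol. Redundancy = 1 - H/H_max = 1 - 2.69/5.858 = 1 - 0.4592 = 0.5408

0.5408


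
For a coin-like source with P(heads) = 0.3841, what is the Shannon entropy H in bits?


H = -p*log2(p) - (1-p)*log2(1-p). -0.3841*log2(0.3841) = 0.530229; -0.6159*log2(0.6159) = 0.430657. H = 0.530229 + 0.430657 = 0.9609

0.9609 bits


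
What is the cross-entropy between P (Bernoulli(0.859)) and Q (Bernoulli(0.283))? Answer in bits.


H(P,Q) = -p*log2(q) - (1-p)*log2(1-q). -0.859*log2(0.283) = 1.564347; -0.141*log2(0.717) = 0.067674. H(P,Q) = 1.564347 + 0.067674 = 1.632

1.632 bits


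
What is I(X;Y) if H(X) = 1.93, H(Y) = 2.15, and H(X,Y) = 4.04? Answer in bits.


I(X;Y) = H(X) + H(Y) - H(X,Y) = 1.93 + 2.15 - 4.04 = 0.04

0.04 bits


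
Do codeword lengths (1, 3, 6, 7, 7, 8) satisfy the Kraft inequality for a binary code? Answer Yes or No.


Kraft sum = sum(2^(-l_i)) = 0.6602, need <= 1. Result: satisfied (a binary prefix-free code with these lengths exists)

Yes


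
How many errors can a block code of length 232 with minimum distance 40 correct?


Correction capability = floor((d-1)/2) = floor((40-1)/2) = 19

19 errors


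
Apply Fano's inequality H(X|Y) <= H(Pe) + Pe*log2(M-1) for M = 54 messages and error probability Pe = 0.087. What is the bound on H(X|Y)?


H(Pe) = -Pe*log2(Pe) - (1-Pe)*log2(1-Pe) = -0.087*log2(0.087) - 0.913*log2(0.913) = 0.306487 + 0.119889 = 0.4264. Pe*log2(M-1) = 0.087*log2(53) = 0.498329. Bound = H(Pe) + Pe*log2(M-1) = 0.306487 + 0.119889 + 0.498329 = 0.9247

0.9247 bits


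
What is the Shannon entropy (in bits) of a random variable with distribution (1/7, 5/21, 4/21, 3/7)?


H = -sum(p_i * log2(p_i)). Terms: -(1/7)*log2(1/7) = 0.401051; -(5/21)*log2(5/21) = 0.492950; -(4/21)*log2(4/21) = 0.455680; -(3/7)*log2(3/7) = 0.523882. H = 0.401051 + 0.492950 + 0.455680 + 0.523882 = 1.8736

1.8736 bits


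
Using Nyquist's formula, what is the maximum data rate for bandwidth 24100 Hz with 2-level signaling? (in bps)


Rate = 2 * B * log2(M) = 2 * 24100 * 1.0 = 48200.0

48200.0 bps


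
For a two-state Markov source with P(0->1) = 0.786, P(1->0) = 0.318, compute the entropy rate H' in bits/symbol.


Stationary distribution: pi_0 = p10/(p01+p10) = 0.288, pi_1 = 0.712. Entropy rate H' = pi_0*H(p01) + pi_1*H(p10) = 0.288*0.7491 + 0.712*0.9022 = 0.8581

0.8581 bits/symbol


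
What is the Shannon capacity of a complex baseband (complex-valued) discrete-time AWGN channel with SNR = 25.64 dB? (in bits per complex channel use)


SNR_linear = 10^(25.64/10) = 366.4376; C = log2(1 + SNR_linear) = log2(1 + 366.4376) = 8.5214

8.5214 bits/channel use


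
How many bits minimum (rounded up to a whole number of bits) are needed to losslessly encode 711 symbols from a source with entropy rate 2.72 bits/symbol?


Minimum bits >= n * H = 711 * 2.72 = 1933.92, rounded up to a whole number of bits = 1934

1934 bits


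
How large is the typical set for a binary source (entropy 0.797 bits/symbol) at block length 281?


log2|A_typical| = nH = 281 * 0.797 = 223.957, so |A_typical| ~ 2^223.957 = 2.617e+67

2.617e+67


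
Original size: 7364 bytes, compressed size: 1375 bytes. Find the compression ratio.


Ratio = original / compressed = 7364 / 1375 = 5.3556

5.3556


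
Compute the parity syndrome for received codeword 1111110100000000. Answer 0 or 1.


Syndrome = XOR of all bits = 1 XOR 1 XOR 1 XOR 1 XOR 1 XOR 1 XOR 0 XOR 1 XOR 0 XOR 0 XOR 0 XOR 0 XOR 0 XOR 0 XOR 0 XOR 0 = 1

1


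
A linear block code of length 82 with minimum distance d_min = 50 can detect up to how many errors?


Detection capability = d_min - 1 = 50 - 1 = 49

49 errors


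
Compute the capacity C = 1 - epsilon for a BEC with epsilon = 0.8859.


C = 1 - epsilon = 1 - 0.8859 = 0.1141

0.1141 bits


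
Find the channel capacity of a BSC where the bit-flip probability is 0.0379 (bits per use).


H(p) = -p*log2(p) - (1-p)*log2(1-p) = -0.0379*log2(0.0379) - 0.9621*log2(0.9621) = 0.178951 + 0.053629 = 0.2326. C = 1 - H(p) = 1 - 0.2326 = 0.7674

0.7674 bits


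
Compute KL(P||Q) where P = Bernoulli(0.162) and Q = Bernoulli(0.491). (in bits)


KL = p*log2(p/q) + (1-p)*log2((1-p)/(1-q)) = 0.162*log2(0.162/0.491) + 0.838*log2(0.838/0.509) = 0.3436

0.3436 bits


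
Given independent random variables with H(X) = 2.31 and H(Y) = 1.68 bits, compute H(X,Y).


For independent variables, H(X,Y) = H(X) + H(Y) = 2.31 + 1.68 = 3.99

3.99 bits


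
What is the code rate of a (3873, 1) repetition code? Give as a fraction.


Rate = k/n = 1/3873

1/3873


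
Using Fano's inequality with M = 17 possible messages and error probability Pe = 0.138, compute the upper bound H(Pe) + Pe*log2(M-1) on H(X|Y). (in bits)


H(Pe) = -Pe*log2(Pe) - (1-Pe)*log2(1-Pe) = -0.138*log2(0.138) - 0.862*log2(0.862) = 0.394302 + 0.184675 = 0.579. Pe*log2(M-1) = 0.138*log2(16) = 0.552000. Bound = H(Pe) + Pe*log2(M-1) = 0.394302 + 0.184675 + 0.552000 = 1.131

1.131 bits


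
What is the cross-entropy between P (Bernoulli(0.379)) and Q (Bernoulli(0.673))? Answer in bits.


H(P,Q) = -p*log2(q) - (1-p)*log2(1-q). -0.379*log2(0.673) = 0.216531; -0.621*log2(0.327) = 1.001448. H(P,Q) = 0.216531 + 1.001448 = 1.218

1.218 bits


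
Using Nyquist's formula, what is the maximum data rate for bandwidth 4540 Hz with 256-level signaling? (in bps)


Rate = 2 * B * log2(M) = 2 * 4540 * 8.0 = 72640.0

72640.0 bps


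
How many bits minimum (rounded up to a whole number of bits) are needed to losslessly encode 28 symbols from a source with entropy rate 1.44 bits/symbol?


Minimum bits >= n * H = 28 * 1.44 = 40.32, rounded up to a whole number of bits = 41

41 bits


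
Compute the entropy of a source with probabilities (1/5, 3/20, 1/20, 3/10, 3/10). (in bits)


H = -sum(p_i * log2(p_i)). Terms: -(1/5)*log2(1/5) = 0.464386; -(3/20)*log2(3/20) = 0.410545; -(1/20)*log2(1/20) = 0.216096; -(3/10)*log2(3/10) = 0.521090; -(3/10)*log2(3/10) = 0.521090. H = 0.464386 + 0.410545 + 0.216096 + 0.521090 + 0.521090 = 2.1332

2.1332 bits


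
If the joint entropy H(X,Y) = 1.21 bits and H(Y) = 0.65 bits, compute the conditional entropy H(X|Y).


H(X|Y) = H(X,Y) - H(Y) = 1.21 - 0.65 = 0.56

0.56 bits


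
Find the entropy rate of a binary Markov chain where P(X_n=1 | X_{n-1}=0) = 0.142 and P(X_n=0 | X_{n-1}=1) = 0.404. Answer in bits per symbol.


Stationary distribution: pi_0 = p10/(p01+p10) = 0.7399, pi_1 = 0.2601. Entropy rate H' = pi_0*H(p01) + pi_1*H(p10) = 0.7399*0.5895 + 0.2601*0.9732 = 0.6893

0.6893 bits/symbol


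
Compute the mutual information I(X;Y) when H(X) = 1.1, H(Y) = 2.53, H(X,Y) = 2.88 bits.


I(X;Y) = H(X) + H(Y) - H(X,Y) = 1.1 + 2.53 - 2.88 = 0.75

0.75 bits


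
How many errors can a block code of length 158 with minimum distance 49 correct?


Correction capability = floor((d-1)/2) = floor((49-1)/2) = 24

24 errors


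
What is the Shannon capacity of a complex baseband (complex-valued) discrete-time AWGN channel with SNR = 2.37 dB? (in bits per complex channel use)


SNR_linear = 10^(2.37/10) = 1.7258; C = log2(1 + SNR_linear) = log2(1 + 1.7258) = 1.4467

1.4467 bits/channel use


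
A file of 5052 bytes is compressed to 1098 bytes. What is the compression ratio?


Ratio = original / compressed = 5052 / 1098 = 4.6011

4.6011


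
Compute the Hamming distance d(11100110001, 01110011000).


Count differing positions: ^ . . ^ . ^ . ^ . . ^ = 5 differences

5


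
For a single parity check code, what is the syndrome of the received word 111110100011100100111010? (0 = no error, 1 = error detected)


Syndrome = XOR of all bits = 1 XOR 1 XOR 1 XOR 1 XOR 1 XOR 0 XOR 1 XOR 0 XOR 0 XOR 0 XOR 1 XOR 1 XOR 1 XOR 0 XOR 0 XOR 1 XOR 0 XOR 0 XOR 1 XOR 1 XOR 1 XOR 0 XOR 1 XOR 0 = 0

0


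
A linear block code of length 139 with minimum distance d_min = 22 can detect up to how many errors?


Detection capability = d_min - 1 = 22 - 1 = 21

21 errors


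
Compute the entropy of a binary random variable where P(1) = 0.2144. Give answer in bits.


H = -p*log2(p) - (1-p)*log2(1-p). -0.2144*log2(0.2144) = 0.476316; -0.7856*log2(0.7856) = 0.273493. H = 0.476316 + 0.273493 = 0.7498

0.7498 bits


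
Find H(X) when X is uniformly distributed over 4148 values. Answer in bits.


H = log2(n) = log2(4148) = 12.0182

12.0182 bits


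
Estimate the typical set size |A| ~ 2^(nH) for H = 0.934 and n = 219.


log2|A_typical| = nH = 219 * 0.934 = 204.546, so |A_typical| ~ 2^204.546 = 3.754e+61

3.754e+61


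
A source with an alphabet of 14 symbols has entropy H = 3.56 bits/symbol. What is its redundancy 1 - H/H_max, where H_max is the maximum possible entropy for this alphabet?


H_max = log2(K) = log2(14) = 3.8074 bits/symbol. Redundancy = 1 - H/H_max = 1 - 3.56/3.8074 = 1 - 0.935 = 0.065

0.065


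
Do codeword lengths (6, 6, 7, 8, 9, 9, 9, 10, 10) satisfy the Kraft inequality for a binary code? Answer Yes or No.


Kraft sum = sum(2^(-l_i)) = 0.0508, need <= 1. Result: satisfied (a binary prefix-free code with these lengths exists)

Yes


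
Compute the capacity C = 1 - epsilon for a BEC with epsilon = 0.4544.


C = 1 - epsilon = 1 - 0.4544 = 0.5456

0.5456 bits


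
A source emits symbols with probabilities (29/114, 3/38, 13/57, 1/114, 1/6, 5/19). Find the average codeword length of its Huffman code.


Huffman construction (repeatedly merge the two least-probable nodes; each merge adds 1 bit to every symbol beneath it): 1/114 + 3/38 = 5/57; 5/57 + 1/6 = 29/114; 13/57 + 29/114 = 55/114; 29/114 + 5/19 = 59/114; 55/114 + 59/114 = 1. Resulting codeword lengths (in the order the probabilities were given): (2, 4, 2, 4, 3, 2). L_avg = sum(p_i * l_i) = 29/114*2 + 3/38*4 + 13/57*2 + 1/114*4 + 1/6*3 + 5/19*2 = 89/38 = 2.3421

2.3421 bits


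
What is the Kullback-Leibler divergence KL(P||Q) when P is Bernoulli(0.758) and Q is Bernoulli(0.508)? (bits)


KL = p*log2(p/q) + (1-p)*log2((1-p)/(1-q)) = 0.758*log2(0.758/0.508) + 0.242*log2(0.242/0.492) = 0.1899

0.1899 bits


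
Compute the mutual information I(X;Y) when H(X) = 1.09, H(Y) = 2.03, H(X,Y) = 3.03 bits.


I(X;Y) = H(X) + H(Y) - H(X,Y) = 1.09 + 2.03 - 3.03 = 0.09

0.09 bits


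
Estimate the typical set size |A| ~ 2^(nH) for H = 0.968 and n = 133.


log2|A_typical| = nH = 133 * 0.968 = 128.744, so |A_typical| ~ 2^128.744 = 5.699e+38

5.699e+38


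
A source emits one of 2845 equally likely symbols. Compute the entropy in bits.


H = log2(n) = log2(2845) = 11.4742

11.4742 bits


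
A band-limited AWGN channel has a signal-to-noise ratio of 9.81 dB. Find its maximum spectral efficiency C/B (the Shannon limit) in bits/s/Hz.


SNR_linear = 10^(9.81/10) = 9.5719; C/B = log2(1 + SNR_linear) = log2(1 + 9.5719) = 3.4022

3.4022 bits/s/Hz


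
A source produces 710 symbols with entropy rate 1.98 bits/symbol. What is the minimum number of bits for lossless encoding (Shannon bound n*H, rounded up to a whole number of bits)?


Minimum bits >= n * H = 710 * 1.98 = 1405.8, rounded up to a whole number of bits = 1406

1406 bits


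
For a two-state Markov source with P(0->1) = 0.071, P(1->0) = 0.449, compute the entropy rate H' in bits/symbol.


Stationary distribution: pi_0 = p10/(p01+p10) = 0.8635, pi_1 = 0.1365. Entropy rate H' = pi_0*H(p01) + pi_1*H(p10) = 0.8635*0.3696 + 0.1365*0.9925 = 0.4547

0.4547 bits/symbol


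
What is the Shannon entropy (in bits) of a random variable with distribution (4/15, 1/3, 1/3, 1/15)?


H = -sum(p_i * log2(p_i)). Terms: -(4/15)*log2(4/15) = 0.508504; -(1/3)*log2(1/3) = 0.528321; -(1/3)*log2(1/3) = 0.528321; -(1/15)*log2(1/15) = 0.260459. H = 0.508504 + 0.528321 + 0.528321 + 0.260459 = 1.8256

1.8256 bits


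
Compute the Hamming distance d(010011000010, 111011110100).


Count differing positions: ^ . ^ . . . ^ ^ . ^ ^ . = 6 differences

6


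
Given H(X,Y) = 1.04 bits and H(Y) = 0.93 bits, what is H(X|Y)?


H(X|Y) = H(X,Y) - H(Y) = 1.04 - 0.93 = 0.11

0.11 bits


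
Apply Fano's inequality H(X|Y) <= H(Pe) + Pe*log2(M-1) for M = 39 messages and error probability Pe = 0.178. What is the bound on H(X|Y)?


H(Pe) = -Pe*log2(Pe) - (1-Pe)*log2(1-Pe) = -0.178*log2(0.178) - 0.822*log2(0.822) = 0.443229 + 0.232453 = 0.6757. Pe*log2(M-1) = 0.178*log2(38) = 0.934131. Bound = H(Pe) + Pe*log2(M-1) = 0.443229 + 0.232453 + 0.934131 = 1.6098

1.6098 bits


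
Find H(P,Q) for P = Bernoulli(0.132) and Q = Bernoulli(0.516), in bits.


H(P,Q) = -p*log2(q) - (1-p)*log2(1-q). -0.132*log2(0.516) = 0.126002; -0.868*log2(0.484) = 0.908727. H(P,Q) = 0.126002 + 0.908727 = 1.0347

1.0347 bits


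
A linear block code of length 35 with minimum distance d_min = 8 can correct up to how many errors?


Correction capability = floor((d-1)/2) = floor((8-1)/2) = 3

3 errors


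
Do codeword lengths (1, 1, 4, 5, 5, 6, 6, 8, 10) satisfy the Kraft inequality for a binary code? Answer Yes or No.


Kraft sum = sum(2^(-l_i)) = 1.1611, need <= 1. Result: violated (a binary prefix-free code with these lengths cannot exist)

No


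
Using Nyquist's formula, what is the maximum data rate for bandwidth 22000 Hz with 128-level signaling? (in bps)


Rate = 2 * B * log2(M) = 2 * 22000 * 7.0 = 308000.0

308000.0 bps


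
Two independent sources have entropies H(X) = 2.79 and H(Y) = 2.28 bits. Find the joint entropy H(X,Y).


For independent variables, H(X,Y) = H(X) + H(Y) = 2.79 + 2.28 = 5.07

5.07 bits


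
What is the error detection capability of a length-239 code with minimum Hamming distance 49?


Detection capability = d_min - 1 = 49 - 1 = 48

48 errors


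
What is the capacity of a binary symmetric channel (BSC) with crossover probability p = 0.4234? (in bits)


H(p) = -p*log2(p) - (1-p)*log2(1-p) = -0.4234*log2(0.4234) - 0.5766*log2(0.5766) = 0.524977 + 0.458026 = 0.983. C = 1 - H(p) = 1 - 0.983 = 0.017

0.017 bits


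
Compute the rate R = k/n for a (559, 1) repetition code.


Rate = k/n = 1/559

1/559


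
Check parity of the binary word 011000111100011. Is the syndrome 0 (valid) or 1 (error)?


Syndrome = XOR of all bits = 0 XOR 1 XOR 1 XOR 0 XOR 0 XOR 0 XOR 1 XOR 1 XOR 1 XOR 1 XOR 0 XOR 0 XOR 0 XOR 1 XOR 1 = 0

0


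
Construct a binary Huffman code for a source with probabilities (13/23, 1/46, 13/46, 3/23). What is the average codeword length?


Huffman construction (repeatedly merge the two least-probable nodes; each merge adds 1 bit to every symbol beneath it): 1/46 + 3/23 = 7/46; 7/46 + 13/46 = 10/23; 10/23 + 13/23 = 1. Resulting codeword lengths (in the order the probabilities were given): (1, 3, 2, 3). L_avg = sum(p_i * l_i) = 13/23*1 + 1/46*3 + 13/46*2 + 3/23*3 = 73/46 = 1.587

1.587 bits


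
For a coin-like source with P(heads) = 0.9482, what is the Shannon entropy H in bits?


H = -p*log2(p) - (1-p)*log2(1-p). -0.9482*log2(0.9482) = 0.072762; -0.0518*log2(0.0518) = 0.221233. H = 0.072762 + 0.221233 = 0.294

0.294 bits


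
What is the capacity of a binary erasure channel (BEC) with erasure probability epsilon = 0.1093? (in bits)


C = 1 - epsilon = 1 - 0.1093 = 0.8907

0.8907 bits


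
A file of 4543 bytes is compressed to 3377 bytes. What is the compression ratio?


Ratio = original / compressed = 4543 / 3377 = 1.3453

1.3453


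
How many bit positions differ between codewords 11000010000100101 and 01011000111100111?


Count differing positions: ^ . . ^ ^ . ^ . ^ ^ ^ . . . . ^ . = 8 differences

8


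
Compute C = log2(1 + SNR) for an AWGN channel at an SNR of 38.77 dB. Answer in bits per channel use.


SNR_linear = 10^(38.77/10) = 7533.5556; C = log2(1 + SNR_linear) = log2(1 + 7533.5556) = 12.8793

12.8793 bits/channel use


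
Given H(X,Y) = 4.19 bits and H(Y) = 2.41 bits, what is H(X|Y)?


H(X|Y) = H(X,Y) - H(Y) = 4.19 - 2.41 = 1.78

1.78 bits


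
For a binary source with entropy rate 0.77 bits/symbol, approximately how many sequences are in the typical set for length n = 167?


log2|A_typical| = nH = 167 * 0.77 = 128.59, so |A_typical| ~ 2^128.59 = 5.122e+38

5.122e+38


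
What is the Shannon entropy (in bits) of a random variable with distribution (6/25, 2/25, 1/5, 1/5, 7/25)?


H = -sum(p_i * log2(p_i)). Terms: -(6/25)*log2(6/25) = 0.494134; -(2/25)*log2(2/25) = 0.291508; -(1/5)*log2(1/5) = 0.464386; -(1/5)*log2(1/5) = 0.464386; -(7/25)*log2(7/25) = 0.514220. H = 0.494134 + 0.291508 + 0.464386 + 0.464386 + 0.514220 = 2.2286

2.2286 bits


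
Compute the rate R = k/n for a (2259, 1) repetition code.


Rate = k/n = 1/2259

1/2259


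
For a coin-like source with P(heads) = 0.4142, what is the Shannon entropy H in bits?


H = -p*log2(p) - (1-p)*log2(1-p). -0.4142*log2(0.4142) = 0.526697; -0.5858*log2(0.5858) = 0.451956. H = 0.526697 + 0.451956 = 0.9787

0.9787 bits


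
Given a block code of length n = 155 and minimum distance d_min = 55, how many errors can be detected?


Detection capability = d_min - 1 = 55 - 1 = 54

54 errors


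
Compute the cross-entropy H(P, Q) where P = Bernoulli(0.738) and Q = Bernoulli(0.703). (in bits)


H(P,Q) = -p*log2(q) - (1-p)*log2(1-q). -0.738*log2(0.703) = 0.375202; -0.262*log2(0.297) = 0.458884. H(P,Q) = 0.375202 + 0.458884 = 0.8341

0.8341 bits


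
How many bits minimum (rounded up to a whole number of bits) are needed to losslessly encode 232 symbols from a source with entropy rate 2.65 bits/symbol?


Minimum bits >= n * H = 232 * 2.65 = 614.8, rounded up to a whole number of bits = 615

615 bits


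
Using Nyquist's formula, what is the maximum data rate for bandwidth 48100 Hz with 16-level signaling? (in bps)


Rate = 2 * B * log2(M) = 2 * 48100 * 4.0 = 384800.0

384800.0 bps


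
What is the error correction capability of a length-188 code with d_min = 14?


Correction capability = floor((d-1)/2) = floor((14-1)/2) = 6

6 errors


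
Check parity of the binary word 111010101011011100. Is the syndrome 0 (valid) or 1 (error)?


Syndrome = XOR of all bits = 1 XOR 1 XOR 1 XOR 0 XOR 1 XOR 0 XOR 1 XOR 0 XOR 1 XOR 0 XOR 1 XOR 1 XOR 0 XOR 1 XOR 1 XOR 1 XOR 0 XOR 0 = 1

1


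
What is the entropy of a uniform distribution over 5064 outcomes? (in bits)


H = log2(n) = log2(5064) = 12.3061

12.3061 bits


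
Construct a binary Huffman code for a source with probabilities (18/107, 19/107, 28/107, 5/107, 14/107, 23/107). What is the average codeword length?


Huffman construction (repeatedly merge the two least-probable nodes; each merge adds 1 bit to every symbol beneath it): 5/107 + 14/107 = 19/107; 18/107 + 19/107 = 37/107; 19/107 + 23/107 = 42/107; 28/107 + 37/107 = 65/107; 42/107 + 65/107 = 1. Resulting codeword lengths (in the order the probabilities were given): (3, 3, 2, 3, 3, 2). L_avg = sum(p_i * l_i) = 18/107*3 + 19/107*3 + 28/107*2 + 5/107*3 + 14/107*3 + 23/107*2 = 270/107 = 2.5234

2.5234 bits


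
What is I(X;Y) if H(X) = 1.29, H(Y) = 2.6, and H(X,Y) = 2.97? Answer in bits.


I(X;Y) = H(X) + H(Y) - H(X,Y) = 1.29 + 2.6 - 2.97 = 0.92

0.92 bits


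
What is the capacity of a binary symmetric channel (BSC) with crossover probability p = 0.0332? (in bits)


H(p) = -p*log2(p) - (1-p)*log2(1-p) = -0.0332*log2(0.0332) - 0.9668*log2(0.9668) = 0.163101 + 0.047093 = 0.2102. C = 1 - H(p) = 1 - 0.2102 = 0.7898

0.7898 bits


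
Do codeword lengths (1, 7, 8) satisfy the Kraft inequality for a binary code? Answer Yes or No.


Kraft sum = sum(2^(-l_i)) = 0.5117, need <= 1. Result: satisfied (a binary prefix-free code with these lengths exists)

Yes


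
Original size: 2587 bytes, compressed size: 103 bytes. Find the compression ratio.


Ratio = original / compressed = 2587 / 103 = 25.1165

25.1165


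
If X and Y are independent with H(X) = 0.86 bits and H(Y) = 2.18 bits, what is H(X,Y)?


For independent variables, H(X,Y) = H(X) + H(Y) = 0.86 + 2.18 = 3.04

3.04 bits


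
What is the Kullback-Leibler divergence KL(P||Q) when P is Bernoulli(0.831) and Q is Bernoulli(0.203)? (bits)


KL = p*log2(p/q) + (1-p)*log2((1-p)/(1-q)) = 0.831*log2(0.831/0.203) + 0.169*log2(0.169/0.797) = 1.3116

1.3116 bits


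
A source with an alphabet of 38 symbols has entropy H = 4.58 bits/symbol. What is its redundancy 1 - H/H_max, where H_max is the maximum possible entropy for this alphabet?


H_max = log2(K) = log2(38) = 5.2479 bits/symbol. Redundancy = 1 - H/H_max = 1 - 4.58/5.2479 = 1 - 0.8727 = 0.1273

0.1273


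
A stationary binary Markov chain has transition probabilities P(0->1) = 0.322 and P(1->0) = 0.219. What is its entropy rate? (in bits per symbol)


Stationary distribution: pi_0 = p10/(p01+p10) = 0.4048, pi_1 = 0.5952. Entropy rate H' = pi_0*H(p01) + pi_1*H(p10) = 0.4048*0.9065 + 0.5952*0.7583 = 0.8183

0.8183 bits/symbol


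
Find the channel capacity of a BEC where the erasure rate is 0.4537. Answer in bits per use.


C = 1 - epsilon = 1 - 0.4537 = 0.5463

0.5463 bits


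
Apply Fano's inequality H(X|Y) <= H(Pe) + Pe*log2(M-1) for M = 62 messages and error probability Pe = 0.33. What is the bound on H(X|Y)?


H(Pe) = -Pe*log2(Pe) - (1-Pe)*log2(1-Pe) = -0.33*log2(0.33) - 0.67*log2(0.67) = 0.527822 + 0.387104 = 0.9149. Pe*log2(M-1) = 0.33*log2(61) = 1.957143. Bound = H(Pe) + Pe*log2(M-1) = 0.527822 + 0.387104 + 1.957143 = 2.8721

2.8721 bits


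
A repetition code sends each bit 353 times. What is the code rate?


Rate = k/n = 1/353

1/353


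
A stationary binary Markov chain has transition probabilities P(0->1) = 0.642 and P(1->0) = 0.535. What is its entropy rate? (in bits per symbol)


Stationary distribution: pi_0 = p10/(p01+p10) = 0.4545, pi_1 = 0.5455. Entropy rate H' = pi_0*H(p01) + pi_1*H(p10) = 0.4545*0.941 + 0.5455*0.9965 = 0.9713

0.9713 bits/symbol


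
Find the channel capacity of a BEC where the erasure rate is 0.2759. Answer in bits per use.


C = 1 - epsilon = 1 - 0.2759 = 0.7241

0.7241 bits


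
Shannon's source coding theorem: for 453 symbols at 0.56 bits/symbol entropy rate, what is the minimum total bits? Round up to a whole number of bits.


Minimum bits >= n * H = 453 * 0.56 = 253.68, rounded up to a whole number of bits = 254

254 bits


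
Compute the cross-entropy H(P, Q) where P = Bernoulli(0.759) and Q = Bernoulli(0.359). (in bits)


H(P,Q) = -p*log2(q) - (1-p)*log2(1-q). -0.759*log2(0.359) = 1.121760; -0.241*log2(0.641) = 0.154627. H(P,Q) = 1.121760 + 0.154627 = 1.2764

1.2764 bits


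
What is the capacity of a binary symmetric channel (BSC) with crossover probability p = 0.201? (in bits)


H(p) = -p*log2(p) - (1-p)*log2(1-p) = -0.201*log2(0.201) - 0.799*log2(0.799) = 0.465261 + 0.258662 = 0.7239. C = 1 - H(p) = 1 - 0.7239 = 0.2761

0.2761 bits


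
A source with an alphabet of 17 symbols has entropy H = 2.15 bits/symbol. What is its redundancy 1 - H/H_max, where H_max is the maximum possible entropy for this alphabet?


H_max = log2(K) = log2(17) = 4.0875 bits/symbol. Redundancy = 1 - H/H_max = 1 - 2.15/4.0875 = 1 - 0.526 = 0.474

0.474


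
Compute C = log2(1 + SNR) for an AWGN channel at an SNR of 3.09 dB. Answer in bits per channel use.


SNR_linear = 10^(3.09/10) = 2.037; C = log2(1 + SNR_linear) = log2(1 + 2.037) = 1.6027

1.6027 bits/channel use


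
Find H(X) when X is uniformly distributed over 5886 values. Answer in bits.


H = log2(n) = log2(5886) = 12.5231

12.5231 bits


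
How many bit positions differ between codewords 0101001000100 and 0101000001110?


Count differing positions: . . . . . . ^ . . ^ . ^ . = 3 differences

3


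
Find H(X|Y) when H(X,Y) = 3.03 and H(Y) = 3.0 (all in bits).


H(X|Y) = H(X,Y) - H(Y) = 3.03 - 3.0 = 0.03

0.03 bits


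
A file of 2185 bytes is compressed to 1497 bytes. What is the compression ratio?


Ratio = original / compressed = 2185 / 1497 = 1.4596

1.4596


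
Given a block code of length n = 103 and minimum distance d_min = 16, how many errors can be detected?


Detection capability = d_min - 1 = 16 - 1 = 15

15 errors


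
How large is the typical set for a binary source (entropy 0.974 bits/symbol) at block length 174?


log2|A_typical| = nH = 174 * 0.974 = 169.476, so |A_typical| ~ 2^169.476 = 1.041e+51

1.041e+51


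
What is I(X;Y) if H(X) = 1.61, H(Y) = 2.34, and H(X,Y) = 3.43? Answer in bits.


I(X;Y) = H(X) + H(Y) - H(X,Y) = 1.61 + 2.34 - 3.43 = 0.52

0.52 bits


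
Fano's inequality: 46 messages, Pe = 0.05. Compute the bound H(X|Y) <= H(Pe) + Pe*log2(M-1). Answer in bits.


H(Pe) = -Pe*log2(Pe) - (1-Pe)*log2(1-Pe) = -0.05*log2(0.05) - 0.95*log2(0.95) = 0.216096 + 0.070301 = 0.2864. Pe*log2(M-1) = 0.05*log2(45) = 0.274593. Bound = H(Pe) + Pe*log2(M-1) = 0.216096 + 0.070301 + 0.274593 = 0.561

0.561 bits


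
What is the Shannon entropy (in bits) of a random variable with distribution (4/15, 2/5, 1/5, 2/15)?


H = -sum(p_i * log2(p_i)). Terms: -(4/15)*log2(4/15) = 0.508504; -(2/5)*log2(2/5) = 0.528771; -(1/5)*log2(1/5) = 0.464386; -(2/15)*log2(2/15) = 0.387585. H = 0.508504 + 0.528771 + 0.464386 + 0.387585 = 1.8892

1.8892 bits


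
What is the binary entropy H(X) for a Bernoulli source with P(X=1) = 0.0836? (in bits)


H = -p*log2(p) - (1-p)*log2(1-p). -0.0836*log2(0.0836) = 0.299318; -0.9164*log2(0.9164) = 0.115421. H = 0.299318 + 0.115421 = 0.4147

0.4147 bits


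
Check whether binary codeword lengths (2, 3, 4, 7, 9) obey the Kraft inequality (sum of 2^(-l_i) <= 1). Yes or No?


Kraft sum = sum(2^(-l_i)) = 0.4473, need <= 1. Result: satisfied (a binary prefix-free code with these lengths exists)

Yes


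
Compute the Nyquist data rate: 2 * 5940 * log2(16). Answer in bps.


Rate = 2 * B * log2(M) = 2 * 5940 * 4.0 = 47520.0

47520.0 bps


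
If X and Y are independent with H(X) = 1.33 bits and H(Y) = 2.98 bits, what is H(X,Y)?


For independent variables, H(X,Y) = H(X) + H(Y) = 1.33 + 2.98 = 4.31

4.31 bits


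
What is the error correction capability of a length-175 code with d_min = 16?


Correction capability = floor((d-1)/2) = floor((16-1)/2) = 7

7 errors


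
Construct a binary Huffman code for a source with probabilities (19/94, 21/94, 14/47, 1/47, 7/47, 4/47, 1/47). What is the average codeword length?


Huffman construction (repeatedly merge the two least-probable nodes; each merge adds 1 bit to every symbol beneath it): 1/47 + 1/47 = 2/47; 2/47 + 4/47 = 6/47; 6/47 + 7/47 = 13/47; 19/94 + 21/94 = 20/47; 13/47 + 14/47 = 27/47; 20/47 + 27/47 = 1. Resulting codeword lengths (in the order the probabilities were given): (2, 2, 2, 5, 3, 4, 5). L_avg = sum(p_i * l_i) = 19/94*2 + 21/94*2 + 14/47*2 + 1/47*5 + 7/47*3 + 4/47*4 + 1/47*5 = 115/47 = 2.4468

2.4468 bits


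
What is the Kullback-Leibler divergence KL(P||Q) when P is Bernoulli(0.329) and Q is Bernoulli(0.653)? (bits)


KL = p*log2(p/q) + (1-p)*log2((1-p)/(1-q)) = 0.329*log2(0.329/0.653) + 0.671*log2(0.671/0.347) = 0.313

0.313 bits


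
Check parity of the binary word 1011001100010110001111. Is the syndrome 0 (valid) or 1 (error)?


Syndrome = XOR of all bits = 1 XOR 0 XOR 1 XOR 1 XOR 0 XOR 0 XOR 1 XOR 1 XOR 0 XOR 0 XOR 0 XOR 1 XOR 0 XOR 1 XOR 1 XOR 0 XOR 0 XOR 0 XOR 1 XOR 1 XOR 1 XOR 1 = 0

0


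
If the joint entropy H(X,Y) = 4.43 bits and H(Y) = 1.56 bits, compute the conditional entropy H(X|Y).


H(X|Y) = H(X,Y) - H(Y) = 4.43 - 1.56 = 2.87

2.87 bits


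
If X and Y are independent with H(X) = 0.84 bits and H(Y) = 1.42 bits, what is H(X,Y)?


For independent variables, H(X,Y) = H(X) + H(Y) = 0.84 + 1.42 = 2.26

2.26 bits


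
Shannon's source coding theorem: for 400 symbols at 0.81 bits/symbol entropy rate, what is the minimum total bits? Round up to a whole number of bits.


Minimum bits >= n * H = 400 * 0.81 = 324.0, rounded up to a whole number of bits = 324

324 bits


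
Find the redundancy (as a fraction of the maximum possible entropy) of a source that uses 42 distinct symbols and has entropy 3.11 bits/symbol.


H_max = log2(K) = log2(42) = 5.3923 bits/symbol. Redundancy = 1 - H/H_max = 1 - 3.11/5.3923 = 1 - 0.5767 = 0.4233

0.4233


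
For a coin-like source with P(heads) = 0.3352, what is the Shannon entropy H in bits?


H = -p*log2(p) - (1-p)*log2(1-p). -0.3352*log2(0.3352) = 0.528579; -0.6648*log2(0.6648) = 0.391572. H = 0.528579 + 0.391572 = 0.9202

0.9202 bits


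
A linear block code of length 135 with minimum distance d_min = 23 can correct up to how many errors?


Correction capability = floor((d-1)/2) = floor((23-1)/2) = 11

11 errors


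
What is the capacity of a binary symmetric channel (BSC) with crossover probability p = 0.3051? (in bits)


H(p) = -p*log2(p) - (1-p)*log2(1-p) = -0.3051*log2(0.3051) - 0.6949*log2(0.6949) = 0.522528 + 0.364908 = 0.8874. C = 1 - H(p) = 1 - 0.8874 = 0.1126

0.1126 bits


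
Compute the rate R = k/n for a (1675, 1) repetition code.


Rate = k/n = 1/1675

1/1675


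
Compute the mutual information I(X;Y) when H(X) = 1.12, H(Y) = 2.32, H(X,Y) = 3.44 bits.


I(X;Y) = H(X) + H(Y) - H(X,Y) = 1.12 + 2.32 - 3.44 = 0.0

0.0 bits


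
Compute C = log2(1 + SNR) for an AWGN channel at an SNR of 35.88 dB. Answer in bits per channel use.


SNR_linear = 10^(35.88/10) = 3872.5764; C = log2(1 + SNR_linear) = log2(1 + 3872.5764) = 11.9195

11.9195 bits/channel use


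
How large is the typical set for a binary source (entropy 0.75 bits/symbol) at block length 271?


log2|A_typical| = nH = 271 * 0.75 = 203.25, so |A_typical| ~ 2^203.25 = 1.529e+61

1.529e+61


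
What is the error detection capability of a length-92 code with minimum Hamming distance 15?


Detection capability = d_min - 1 = 15 - 1 = 14

14 errors


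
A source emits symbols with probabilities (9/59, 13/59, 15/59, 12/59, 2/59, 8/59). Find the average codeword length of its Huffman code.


Huffman construction (repeatedly merge the two least-probable nodes; each merge adds 1 bit to every symbol beneath it): 2/59 + 8/59 = 10/59; 9/59 + 10/59 = 19/59; 12/59 + 13/59 = 25/59; 15/59 + 19/59 = 34/59; 25/59 + 34/59 = 1. Resulting codeword lengths (in the order the probabilities were given): (3, 2, 2, 2, 4, 4). L_avg = sum(p_i * l_i) = 9/59*3 + 13/59*2 + 15/59*2 + 12/59*2 + 2/59*4 + 8/59*4 = 147/59 = 2.4915

2.4915 bits


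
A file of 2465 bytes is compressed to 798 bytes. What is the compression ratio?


Ratio = original / compressed = 2465 / 798 = 3.089

3.089


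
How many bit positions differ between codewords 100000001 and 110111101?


Count differing positions: . ^ . ^ ^ ^ ^ . . = 5 differences

5


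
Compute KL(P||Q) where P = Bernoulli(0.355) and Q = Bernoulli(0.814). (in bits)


KL = p*log2(p/q) + (1-p)*log2((1-p)/(1-q)) = 0.355*log2(0.355/0.814) + 0.645*log2(0.645/0.186) = 0.7321

0.7321 bits


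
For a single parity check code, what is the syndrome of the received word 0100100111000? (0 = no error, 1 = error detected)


Syndrome = XOR of all bits = 0 XOR 1 XOR 0 XOR 0 XOR 1 XOR 0 XOR 0 XOR 1 XOR 1 XOR 1 XOR 0 XOR 0 XOR 0 = 1

1


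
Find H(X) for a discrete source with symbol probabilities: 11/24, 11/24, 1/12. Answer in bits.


H = -sum(p_i * log2(p_i)). Terms: -(11/24)*log2(11/24) = 0.515868; -(11/24)*log2(11/24) = 0.515868; -(1/12)*log2(1/12) = 0.298747. H = 0.515868 + 0.515868 + 0.298747 = 1.3305

1.3305 bits


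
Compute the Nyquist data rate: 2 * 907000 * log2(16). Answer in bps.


Rate = 2 * B * log2(M) = 2 * 907000 * 4.0 = 7256000.0

7256000.0 bps


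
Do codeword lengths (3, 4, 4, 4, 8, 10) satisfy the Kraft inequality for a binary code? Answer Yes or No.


Kraft sum = sum(2^(-l_i)) = 0.3174, need <= 1. Result: satisfied (a binary prefix-free code with these lengths exists)

Yes


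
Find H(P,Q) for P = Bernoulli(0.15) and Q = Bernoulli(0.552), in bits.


H(P,Q) = -p*log2(q) - (1-p)*log2(1-q). -0.15*log2(0.552) = 0.128589; -0.85*log2(0.448) = 0.984665. H(P,Q) = 0.128589 + 0.984665 = 1.1133

1.1133 bits


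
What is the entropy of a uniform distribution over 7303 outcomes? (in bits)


H = log2(n) = log2(7303) = 12.8343

12.8343 bits


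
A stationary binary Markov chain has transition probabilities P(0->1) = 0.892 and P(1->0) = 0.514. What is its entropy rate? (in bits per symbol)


Stationary distribution: pi_0 = p10/(p01+p10) = 0.3656, pi_1 = 0.6344. Entropy rate H' = pi_0*H(p01) + pi_1*H(p10) = 0.3656*0.4939 + 0.6344*0.9994 = 0.8146

0.8146 bits/symbol


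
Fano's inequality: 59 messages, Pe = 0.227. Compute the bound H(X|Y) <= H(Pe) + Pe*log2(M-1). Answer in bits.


H(Pe) = -Pe*log2(Pe) - (1-Pe)*log2(1-Pe) = -0.227*log2(0.227) - 0.773*log2(0.773) = 0.485607 + 0.287138 = 0.7727. Pe*log2(M-1) = 0.227*log2(58) = 1.329762. Bound = H(Pe) + Pe*log2(M-1) = 0.485607 + 0.287138 + 1.329762 = 2.1025

2.1025 bits


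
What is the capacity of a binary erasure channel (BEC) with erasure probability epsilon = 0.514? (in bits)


C = 1 - epsilon = 1 - 0.514 = 0.486

0.486 bits


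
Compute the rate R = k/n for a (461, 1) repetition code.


Rate = k/n = 1/461

1/461


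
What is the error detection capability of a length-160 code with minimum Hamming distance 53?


Detection capability = d_min - 1 = 53 - 1 = 52

52 errors
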